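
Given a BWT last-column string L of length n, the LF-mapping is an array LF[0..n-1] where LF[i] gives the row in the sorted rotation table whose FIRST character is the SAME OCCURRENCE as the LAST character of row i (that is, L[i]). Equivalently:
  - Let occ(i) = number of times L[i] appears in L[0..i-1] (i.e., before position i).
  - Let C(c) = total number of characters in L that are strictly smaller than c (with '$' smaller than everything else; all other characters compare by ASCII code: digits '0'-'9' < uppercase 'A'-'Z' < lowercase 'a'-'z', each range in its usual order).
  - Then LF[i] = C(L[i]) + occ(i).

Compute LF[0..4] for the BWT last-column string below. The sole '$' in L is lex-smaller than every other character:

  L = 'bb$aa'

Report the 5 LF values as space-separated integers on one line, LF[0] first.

Answer: 3 4 0 1 2

Derivation:
Char counts: '$':1, 'a':2, 'b':2
C (first-col start): C('$')=0, C('a')=1, C('b')=3
L[0]='b': occ=0, LF[0]=C('b')+0=3+0=3
L[1]='b': occ=1, LF[1]=C('b')+1=3+1=4
L[2]='$': occ=0, LF[2]=C('$')+0=0+0=0
L[3]='a': occ=0, LF[3]=C('a')+0=1+0=1
L[4]='a': occ=1, LF[4]=C('a')+1=1+1=2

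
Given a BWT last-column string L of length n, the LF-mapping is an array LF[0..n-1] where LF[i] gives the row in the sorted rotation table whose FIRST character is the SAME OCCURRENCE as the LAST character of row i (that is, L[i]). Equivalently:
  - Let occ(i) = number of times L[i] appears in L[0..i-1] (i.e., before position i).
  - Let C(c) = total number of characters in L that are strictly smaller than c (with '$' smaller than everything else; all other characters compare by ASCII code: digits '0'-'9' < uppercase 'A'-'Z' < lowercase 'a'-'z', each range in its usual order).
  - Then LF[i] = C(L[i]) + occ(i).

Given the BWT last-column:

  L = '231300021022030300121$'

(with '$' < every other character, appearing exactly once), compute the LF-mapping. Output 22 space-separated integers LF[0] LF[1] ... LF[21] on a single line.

Answer: 13 18 9 19 1 2 3 14 10 4 15 16 5 20 6 21 7 8 11 17 12 0

Derivation:
Char counts: '$':1, '0':8, '1':4, '2':5, '3':4
C (first-col start): C('$')=0, C('0')=1, C('1')=9, C('2')=13, C('3')=18
L[0]='2': occ=0, LF[0]=C('2')+0=13+0=13
L[1]='3': occ=0, LF[1]=C('3')+0=18+0=18
L[2]='1': occ=0, LF[2]=C('1')+0=9+0=9
L[3]='3': occ=1, LF[3]=C('3')+1=18+1=19
L[4]='0': occ=0, LF[4]=C('0')+0=1+0=1
L[5]='0': occ=1, LF[5]=C('0')+1=1+1=2
L[6]='0': occ=2, LF[6]=C('0')+2=1+2=3
L[7]='2': occ=1, LF[7]=C('2')+1=13+1=14
L[8]='1': occ=1, LF[8]=C('1')+1=9+1=10
L[9]='0': occ=3, LF[9]=C('0')+3=1+3=4
L[10]='2': occ=2, LF[10]=C('2')+2=13+2=15
L[11]='2': occ=3, LF[11]=C('2')+3=13+3=16
L[12]='0': occ=4, LF[12]=C('0')+4=1+4=5
L[13]='3': occ=2, LF[13]=C('3')+2=18+2=20
L[14]='0': occ=5, LF[14]=C('0')+5=1+5=6
L[15]='3': occ=3, LF[15]=C('3')+3=18+3=21
L[16]='0': occ=6, LF[16]=C('0')+6=1+6=7
L[17]='0': occ=7, LF[17]=C('0')+7=1+7=8
L[18]='1': occ=2, LF[18]=C('1')+2=9+2=11
L[19]='2': occ=4, LF[19]=C('2')+4=13+4=17
L[20]='1': occ=3, LF[20]=C('1')+3=9+3=12
L[21]='$': occ=0, LF[21]=C('$')+0=0+0=0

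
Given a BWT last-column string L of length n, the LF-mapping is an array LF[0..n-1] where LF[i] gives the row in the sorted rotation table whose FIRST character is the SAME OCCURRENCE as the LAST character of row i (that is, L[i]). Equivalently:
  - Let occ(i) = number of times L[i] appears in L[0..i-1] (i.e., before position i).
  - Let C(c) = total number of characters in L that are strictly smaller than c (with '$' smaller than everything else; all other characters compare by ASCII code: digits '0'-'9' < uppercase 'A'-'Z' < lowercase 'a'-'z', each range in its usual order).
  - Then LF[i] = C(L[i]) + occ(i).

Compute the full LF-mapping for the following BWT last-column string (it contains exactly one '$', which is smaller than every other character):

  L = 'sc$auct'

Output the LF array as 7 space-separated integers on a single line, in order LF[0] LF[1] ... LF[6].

Char counts: '$':1, 'a':1, 'c':2, 's':1, 't':1, 'u':1
C (first-col start): C('$')=0, C('a')=1, C('c')=2, C('s')=4, C('t')=5, C('u')=6
L[0]='s': occ=0, LF[0]=C('s')+0=4+0=4
L[1]='c': occ=0, LF[1]=C('c')+0=2+0=2
L[2]='$': occ=0, LF[2]=C('$')+0=0+0=0
L[3]='a': occ=0, LF[3]=C('a')+0=1+0=1
L[4]='u': occ=0, LF[4]=C('u')+0=6+0=6
L[5]='c': occ=1, LF[5]=C('c')+1=2+1=3
L[6]='t': occ=0, LF[6]=C('t')+0=5+0=5

Answer: 4 2 0 1 6 3 5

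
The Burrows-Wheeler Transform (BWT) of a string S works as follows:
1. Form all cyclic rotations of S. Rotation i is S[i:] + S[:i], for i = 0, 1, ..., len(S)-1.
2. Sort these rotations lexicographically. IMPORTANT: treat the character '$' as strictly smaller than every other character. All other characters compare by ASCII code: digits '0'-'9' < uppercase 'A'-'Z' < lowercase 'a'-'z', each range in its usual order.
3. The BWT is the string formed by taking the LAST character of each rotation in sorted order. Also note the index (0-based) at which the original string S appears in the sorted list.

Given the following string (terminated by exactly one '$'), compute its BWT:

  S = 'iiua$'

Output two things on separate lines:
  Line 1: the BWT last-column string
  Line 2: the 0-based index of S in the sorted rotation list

All 5 rotations (rotation i = S[i:]+S[:i]):
  rot[0] = iiua$
  rot[1] = iua$i
  rot[2] = ua$ii
  rot[3] = a$iiu
  rot[4] = $iiua
Sorted (with $ < everything):
  sorted[0] = $iiua  (last char: 'a')
  sorted[1] = a$iiu  (last char: 'u')
  sorted[2] = iiua$  (last char: '$')
  sorted[3] = iua$i  (last char: 'i')
  sorted[4] = ua$ii  (last char: 'i')
Last column: au$ii
Original string S is at sorted index 2

Answer: au$ii
2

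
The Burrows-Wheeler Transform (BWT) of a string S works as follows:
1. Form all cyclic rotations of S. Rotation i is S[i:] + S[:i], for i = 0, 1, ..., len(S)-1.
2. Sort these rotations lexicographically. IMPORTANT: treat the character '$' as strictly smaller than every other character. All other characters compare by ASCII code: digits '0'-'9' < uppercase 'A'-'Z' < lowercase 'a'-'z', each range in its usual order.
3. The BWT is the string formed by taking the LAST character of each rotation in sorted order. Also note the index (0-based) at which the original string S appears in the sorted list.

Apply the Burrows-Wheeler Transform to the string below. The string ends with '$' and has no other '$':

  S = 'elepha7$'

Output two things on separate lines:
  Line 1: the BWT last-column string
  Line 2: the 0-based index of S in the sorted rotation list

Answer: 7ah$lpee
3

Derivation:
All 8 rotations (rotation i = S[i:]+S[:i]):
  rot[0] = elepha7$
  rot[1] = lepha7$e
  rot[2] = epha7$el
  rot[3] = pha7$ele
  rot[4] = ha7$elep
  rot[5] = a7$eleph
  rot[6] = 7$elepha
  rot[7] = $elepha7
Sorted (with $ < everything):
  sorted[0] = $elepha7  (last char: '7')
  sorted[1] = 7$elepha  (last char: 'a')
  sorted[2] = a7$eleph  (last char: 'h')
  sorted[3] = elepha7$  (last char: '$')
  sorted[4] = epha7$el  (last char: 'l')
  sorted[5] = ha7$elep  (last char: 'p')
  sorted[6] = lepha7$e  (last char: 'e')
  sorted[7] = pha7$ele  (last char: 'e')
Last column: 7ah$lpee
Original string S is at sorted index 3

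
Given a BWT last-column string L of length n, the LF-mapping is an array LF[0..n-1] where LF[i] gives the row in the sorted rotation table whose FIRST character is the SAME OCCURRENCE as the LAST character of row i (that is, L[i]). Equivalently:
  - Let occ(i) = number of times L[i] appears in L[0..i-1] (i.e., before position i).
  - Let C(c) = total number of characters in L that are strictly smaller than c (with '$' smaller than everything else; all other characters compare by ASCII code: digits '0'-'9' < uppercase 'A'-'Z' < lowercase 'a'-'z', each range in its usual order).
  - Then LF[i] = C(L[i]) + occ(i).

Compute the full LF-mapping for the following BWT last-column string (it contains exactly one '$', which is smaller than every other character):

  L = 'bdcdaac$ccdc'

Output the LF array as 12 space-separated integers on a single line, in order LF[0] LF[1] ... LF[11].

Char counts: '$':1, 'a':2, 'b':1, 'c':5, 'd':3
C (first-col start): C('$')=0, C('a')=1, C('b')=3, C('c')=4, C('d')=9
L[0]='b': occ=0, LF[0]=C('b')+0=3+0=3
L[1]='d': occ=0, LF[1]=C('d')+0=9+0=9
L[2]='c': occ=0, LF[2]=C('c')+0=4+0=4
L[3]='d': occ=1, LF[3]=C('d')+1=9+1=10
L[4]='a': occ=0, LF[4]=C('a')+0=1+0=1
L[5]='a': occ=1, LF[5]=C('a')+1=1+1=2
L[6]='c': occ=1, LF[6]=C('c')+1=4+1=5
L[7]='$': occ=0, LF[7]=C('$')+0=0+0=0
L[8]='c': occ=2, LF[8]=C('c')+2=4+2=6
L[9]='c': occ=3, LF[9]=C('c')+3=4+3=7
L[10]='d': occ=2, LF[10]=C('d')+2=9+2=11
L[11]='c': occ=4, LF[11]=C('c')+4=4+4=8

Answer: 3 9 4 10 1 2 5 0 6 7 11 8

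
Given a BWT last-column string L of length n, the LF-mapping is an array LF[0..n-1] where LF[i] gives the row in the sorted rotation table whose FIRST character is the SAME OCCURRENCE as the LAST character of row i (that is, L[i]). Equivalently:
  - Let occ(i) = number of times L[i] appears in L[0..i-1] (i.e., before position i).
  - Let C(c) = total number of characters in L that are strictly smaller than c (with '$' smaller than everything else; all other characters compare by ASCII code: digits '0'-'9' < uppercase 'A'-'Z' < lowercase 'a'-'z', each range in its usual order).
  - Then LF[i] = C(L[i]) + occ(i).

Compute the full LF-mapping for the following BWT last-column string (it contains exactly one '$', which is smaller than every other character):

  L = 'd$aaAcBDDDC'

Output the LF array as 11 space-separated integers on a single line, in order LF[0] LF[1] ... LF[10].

Answer: 10 0 7 8 1 9 2 4 5 6 3

Derivation:
Char counts: '$':1, 'A':1, 'B':1, 'C':1, 'D':3, 'a':2, 'c':1, 'd':1
C (first-col start): C('$')=0, C('A')=1, C('B')=2, C('C')=3, C('D')=4, C('a')=7, C('c')=9, C('d')=10
L[0]='d': occ=0, LF[0]=C('d')+0=10+0=10
L[1]='$': occ=0, LF[1]=C('$')+0=0+0=0
L[2]='a': occ=0, LF[2]=C('a')+0=7+0=7
L[3]='a': occ=1, LF[3]=C('a')+1=7+1=8
L[4]='A': occ=0, LF[4]=C('A')+0=1+0=1
L[5]='c': occ=0, LF[5]=C('c')+0=9+0=9
L[6]='B': occ=0, LF[6]=C('B')+0=2+0=2
L[7]='D': occ=0, LF[7]=C('D')+0=4+0=4
L[8]='D': occ=1, LF[8]=C('D')+1=4+1=5
L[9]='D': occ=2, LF[9]=C('D')+2=4+2=6
L[10]='C': occ=0, LF[10]=C('C')+0=3+0=3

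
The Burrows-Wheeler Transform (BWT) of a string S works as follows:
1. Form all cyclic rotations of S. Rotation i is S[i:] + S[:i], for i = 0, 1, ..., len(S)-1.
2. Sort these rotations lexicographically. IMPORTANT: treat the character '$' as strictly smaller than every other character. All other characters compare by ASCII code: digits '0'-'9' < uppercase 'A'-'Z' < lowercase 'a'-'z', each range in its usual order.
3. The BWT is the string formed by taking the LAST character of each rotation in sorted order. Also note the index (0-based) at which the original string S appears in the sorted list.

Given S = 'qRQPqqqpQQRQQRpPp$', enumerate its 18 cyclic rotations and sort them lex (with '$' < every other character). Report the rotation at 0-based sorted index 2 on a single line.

Answer: PqqqpQQRQQRpPp$qRQ

Derivation:
All 18 rotations (rotation i = S[i:]+S[:i]):
  rot[0] = qRQPqqqpQQRQQRpPp$
  rot[1] = RQPqqqpQQRQQRpPp$q
  rot[2] = QPqqqpQQRQQRpPp$qR
  rot[3] = PqqqpQQRQQRpPp$qRQ
  rot[4] = qqqpQQRQQRpPp$qRQP
  rot[5] = qqpQQRQQRpPp$qRQPq
  rot[6] = qpQQRQQRpPp$qRQPqq
  rot[7] = pQQRQQRpPp$qRQPqqq
  rot[8] = QQRQQRpPp$qRQPqqqp
  rot[9] = QRQQRpPp$qRQPqqqpQ
  rot[10] = RQQRpPp$qRQPqqqpQQ
  rot[11] = QQRpPp$qRQPqqqpQQR
  rot[12] = QRpPp$qRQPqqqpQQRQ
  rot[13] = RpPp$qRQPqqqpQQRQQ
  rot[14] = pPp$qRQPqqqpQQRQQR
  rot[15] = Pp$qRQPqqqpQQRQQRp
  rot[16] = p$qRQPqqqpQQRQQRpP
  rot[17] = $qRQPqqqpQQRQQRpPp
Sorted (with $ < everything):
  sorted[0] = $qRQPqqqpQQRQQRpPp
  sorted[1] = Pp$qRQPqqqpQQRQQRp
  sorted[2] = PqqqpQQRQQRpPp$qRQ
  sorted[3] = QPqqqpQQRQQRpPp$qR
  sorted[4] = QQRQQRpPp$qRQPqqqp
  sorted[5] = QQRpPp$qRQPqqqpQQR
  sorted[6] = QRQQRpPp$qRQPqqqpQ
  sorted[7] = QRpPp$qRQPqqqpQQRQ
  sorted[8] = RQPqqqpQQRQQRpPp$q
  sorted[9] = RQQRpPp$qRQPqqqpQQ
  sorted[10] = RpPp$qRQPqqqpQQRQQ
  sorted[11] = p$qRQPqqqpQQRQQRpP
  sorted[12] = pPp$qRQPqqqpQQRQQR
  sorted[13] = pQQRQQRpPp$qRQPqqq
  sorted[14] = qRQPqqqpQQRQQRpPp$
  sorted[15] = qpQQRQQRpPp$qRQPqq
  sorted[16] = qqpQQRQQRpPp$qRQPq
  sorted[17] = qqqpQQRQQRpPp$qRQP
sorted[2] = PqqqpQQRQQRpPp$qRQ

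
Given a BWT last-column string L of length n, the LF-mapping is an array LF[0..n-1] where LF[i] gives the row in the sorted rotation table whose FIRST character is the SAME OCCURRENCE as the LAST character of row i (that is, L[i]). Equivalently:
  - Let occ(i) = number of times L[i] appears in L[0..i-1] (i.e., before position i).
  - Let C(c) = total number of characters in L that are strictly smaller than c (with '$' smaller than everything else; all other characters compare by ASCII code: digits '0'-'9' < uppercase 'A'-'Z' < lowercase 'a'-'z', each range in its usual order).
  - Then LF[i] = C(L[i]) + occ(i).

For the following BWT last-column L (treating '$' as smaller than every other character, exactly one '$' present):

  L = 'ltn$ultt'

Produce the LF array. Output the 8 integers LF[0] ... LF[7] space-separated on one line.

Char counts: '$':1, 'l':2, 'n':1, 't':3, 'u':1
C (first-col start): C('$')=0, C('l')=1, C('n')=3, C('t')=4, C('u')=7
L[0]='l': occ=0, LF[0]=C('l')+0=1+0=1
L[1]='t': occ=0, LF[1]=C('t')+0=4+0=4
L[2]='n': occ=0, LF[2]=C('n')+0=3+0=3
L[3]='$': occ=0, LF[3]=C('$')+0=0+0=0
L[4]='u': occ=0, LF[4]=C('u')+0=7+0=7
L[5]='l': occ=1, LF[5]=C('l')+1=1+1=2
L[6]='t': occ=1, LF[6]=C('t')+1=4+1=5
L[7]='t': occ=2, LF[7]=C('t')+2=4+2=6

Answer: 1 4 3 0 7 2 5 6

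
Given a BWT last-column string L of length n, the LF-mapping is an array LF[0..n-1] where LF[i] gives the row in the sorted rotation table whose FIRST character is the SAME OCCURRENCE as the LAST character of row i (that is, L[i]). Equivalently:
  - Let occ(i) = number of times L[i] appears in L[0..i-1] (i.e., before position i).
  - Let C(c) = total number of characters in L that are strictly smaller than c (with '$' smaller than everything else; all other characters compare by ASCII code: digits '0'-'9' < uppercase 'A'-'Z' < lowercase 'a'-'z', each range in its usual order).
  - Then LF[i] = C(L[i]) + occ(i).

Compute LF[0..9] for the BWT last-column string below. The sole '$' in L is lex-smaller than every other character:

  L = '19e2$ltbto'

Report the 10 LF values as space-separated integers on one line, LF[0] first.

Char counts: '$':1, '1':1, '2':1, '9':1, 'b':1, 'e':1, 'l':1, 'o':1, 't':2
C (first-col start): C('$')=0, C('1')=1, C('2')=2, C('9')=3, C('b')=4, C('e')=5, C('l')=6, C('o')=7, C('t')=8
L[0]='1': occ=0, LF[0]=C('1')+0=1+0=1
L[1]='9': occ=0, LF[1]=C('9')+0=3+0=3
L[2]='e': occ=0, LF[2]=C('e')+0=5+0=5
L[3]='2': occ=0, LF[3]=C('2')+0=2+0=2
L[4]='$': occ=0, LF[4]=C('$')+0=0+0=0
L[5]='l': occ=0, LF[5]=C('l')+0=6+0=6
L[6]='t': occ=0, LF[6]=C('t')+0=8+0=8
L[7]='b': occ=0, LF[7]=C('b')+0=4+0=4
L[8]='t': occ=1, LF[8]=C('t')+1=8+1=9
L[9]='o': occ=0, LF[9]=C('o')+0=7+0=7

Answer: 1 3 5 2 0 6 8 4 9 7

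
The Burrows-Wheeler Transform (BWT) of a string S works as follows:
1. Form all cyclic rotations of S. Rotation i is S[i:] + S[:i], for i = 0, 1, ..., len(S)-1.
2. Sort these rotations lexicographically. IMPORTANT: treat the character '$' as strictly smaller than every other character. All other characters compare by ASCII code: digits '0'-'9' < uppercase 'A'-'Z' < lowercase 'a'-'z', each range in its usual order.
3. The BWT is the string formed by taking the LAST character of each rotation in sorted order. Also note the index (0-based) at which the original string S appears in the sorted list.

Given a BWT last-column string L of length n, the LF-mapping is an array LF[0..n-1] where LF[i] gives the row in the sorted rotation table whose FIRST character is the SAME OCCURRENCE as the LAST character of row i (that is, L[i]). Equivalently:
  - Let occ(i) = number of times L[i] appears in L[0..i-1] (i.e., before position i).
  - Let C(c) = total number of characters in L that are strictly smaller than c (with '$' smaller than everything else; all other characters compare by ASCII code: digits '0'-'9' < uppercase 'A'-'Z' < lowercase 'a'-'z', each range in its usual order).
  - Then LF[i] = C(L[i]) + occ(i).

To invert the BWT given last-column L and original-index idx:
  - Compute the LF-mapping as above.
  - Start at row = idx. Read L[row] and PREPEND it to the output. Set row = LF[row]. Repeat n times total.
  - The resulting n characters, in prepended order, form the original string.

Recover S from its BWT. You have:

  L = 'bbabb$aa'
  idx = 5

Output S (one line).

LF mapping: 4 5 1 6 7 0 2 3
Walk LF starting at row 5, prepending L[row]:
  step 1: row=5, L[5]='$', prepend. Next row=LF[5]=0
  step 2: row=0, L[0]='b', prepend. Next row=LF[0]=4
  step 3: row=4, L[4]='b', prepend. Next row=LF[4]=7
  step 4: row=7, L[7]='a', prepend. Next row=LF[7]=3
  step 5: row=3, L[3]='b', prepend. Next row=LF[3]=6
  step 6: row=6, L[6]='a', prepend. Next row=LF[6]=2
  step 7: row=2, L[2]='a', prepend. Next row=LF[2]=1
  step 8: row=1, L[1]='b', prepend. Next row=LF[1]=5
Reversed output: baababb$

Answer: baababb$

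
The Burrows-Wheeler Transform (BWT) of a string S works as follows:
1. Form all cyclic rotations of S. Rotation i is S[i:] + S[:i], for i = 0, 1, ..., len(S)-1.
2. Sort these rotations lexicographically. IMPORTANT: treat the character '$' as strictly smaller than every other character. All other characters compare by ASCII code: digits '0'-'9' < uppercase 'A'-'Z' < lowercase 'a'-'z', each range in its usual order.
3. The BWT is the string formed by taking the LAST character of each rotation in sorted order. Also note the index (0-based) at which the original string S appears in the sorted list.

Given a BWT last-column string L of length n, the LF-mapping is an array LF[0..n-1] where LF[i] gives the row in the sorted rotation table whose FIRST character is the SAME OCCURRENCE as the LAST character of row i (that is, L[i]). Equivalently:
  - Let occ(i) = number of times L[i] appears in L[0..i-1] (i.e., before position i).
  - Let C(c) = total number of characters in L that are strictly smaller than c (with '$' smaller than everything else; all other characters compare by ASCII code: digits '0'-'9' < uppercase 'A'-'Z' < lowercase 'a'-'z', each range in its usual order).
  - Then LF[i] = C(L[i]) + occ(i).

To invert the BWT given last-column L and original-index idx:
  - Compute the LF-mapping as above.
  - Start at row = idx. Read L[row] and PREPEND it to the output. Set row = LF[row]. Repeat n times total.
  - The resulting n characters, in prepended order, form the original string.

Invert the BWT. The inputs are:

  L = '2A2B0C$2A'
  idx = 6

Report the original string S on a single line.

LF mapping: 2 5 3 7 1 8 0 4 6
Walk LF starting at row 6, prepending L[row]:
  step 1: row=6, L[6]='$', prepend. Next row=LF[6]=0
  step 2: row=0, L[0]='2', prepend. Next row=LF[0]=2
  step 3: row=2, L[2]='2', prepend. Next row=LF[2]=3
  step 4: row=3, L[3]='B', prepend. Next row=LF[3]=7
  step 5: row=7, L[7]='2', prepend. Next row=LF[7]=4
  step 6: row=4, L[4]='0', prepend. Next row=LF[4]=1
  step 7: row=1, L[1]='A', prepend. Next row=LF[1]=5
  step 8: row=5, L[5]='C', prepend. Next row=LF[5]=8
  step 9: row=8, L[8]='A', prepend. Next row=LF[8]=6
Reversed output: ACA02B22$

Answer: ACA02B22$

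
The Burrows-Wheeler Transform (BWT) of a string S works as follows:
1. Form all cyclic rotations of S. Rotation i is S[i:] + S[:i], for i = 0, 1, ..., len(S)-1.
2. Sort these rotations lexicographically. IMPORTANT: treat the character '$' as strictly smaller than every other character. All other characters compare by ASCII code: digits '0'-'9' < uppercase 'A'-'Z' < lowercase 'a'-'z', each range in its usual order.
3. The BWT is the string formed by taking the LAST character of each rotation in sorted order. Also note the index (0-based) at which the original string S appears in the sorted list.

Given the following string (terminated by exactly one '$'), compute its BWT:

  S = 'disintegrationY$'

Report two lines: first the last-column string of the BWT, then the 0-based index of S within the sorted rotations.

Answer: Ynr$testdoiigina
3

Derivation:
All 16 rotations (rotation i = S[i:]+S[:i]):
  rot[0] = disintegrationY$
  rot[1] = isintegrationY$d
  rot[2] = sintegrationY$di
  rot[3] = integrationY$dis
  rot[4] = ntegrationY$disi
  rot[5] = tegrationY$disin
  rot[6] = egrationY$disint
  rot[7] = grationY$disinte
  rot[8] = rationY$disinteg
  rot[9] = ationY$disintegr
  rot[10] = tionY$disintegra
  rot[11] = ionY$disintegrat
  rot[12] = onY$disintegrati
  rot[13] = nY$disintegratio
  rot[14] = Y$disintegration
  rot[15] = $disintegrationY
Sorted (with $ < everything):
  sorted[0] = $disintegrationY  (last char: 'Y')
  sorted[1] = Y$disintegration  (last char: 'n')
  sorted[2] = ationY$disintegr  (last char: 'r')
  sorted[3] = disintegrationY$  (last char: '$')
  sorted[4] = egrationY$disint  (last char: 't')
  sorted[5] = grationY$disinte  (last char: 'e')
  sorted[6] = integrationY$dis  (last char: 's')
  sorted[7] = ionY$disintegrat  (last char: 't')
  sorted[8] = isintegrationY$d  (last char: 'd')
  sorted[9] = nY$disintegratio  (last char: 'o')
  sorted[10] = ntegrationY$disi  (last char: 'i')
  sorted[11] = onY$disintegrati  (last char: 'i')
  sorted[12] = rationY$disinteg  (last char: 'g')
  sorted[13] = sintegrationY$di  (last char: 'i')
  sorted[14] = tegrationY$disin  (last char: 'n')
  sorted[15] = tionY$disintegra  (last char: 'a')
Last column: Ynr$testdoiigina
Original string S is at sorted index 3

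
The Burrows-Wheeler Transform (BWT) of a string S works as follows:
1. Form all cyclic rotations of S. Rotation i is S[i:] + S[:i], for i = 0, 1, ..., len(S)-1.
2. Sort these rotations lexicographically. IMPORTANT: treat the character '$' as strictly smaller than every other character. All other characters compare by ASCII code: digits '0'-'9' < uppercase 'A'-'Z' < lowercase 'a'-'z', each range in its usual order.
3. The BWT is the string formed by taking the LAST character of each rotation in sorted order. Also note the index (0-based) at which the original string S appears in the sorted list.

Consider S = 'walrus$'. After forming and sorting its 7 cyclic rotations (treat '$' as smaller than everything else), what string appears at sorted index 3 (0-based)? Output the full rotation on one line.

Answer: rus$wal

Derivation:
All 7 rotations (rotation i = S[i:]+S[:i]):
  rot[0] = walrus$
  rot[1] = alrus$w
  rot[2] = lrus$wa
  rot[3] = rus$wal
  rot[4] = us$walr
  rot[5] = s$walru
  rot[6] = $walrus
Sorted (with $ < everything):
  sorted[0] = $walrus
  sorted[1] = alrus$w
  sorted[2] = lrus$wa
  sorted[3] = rus$wal
  sorted[4] = s$walru
  sorted[5] = us$walr
  sorted[6] = walrus$
sorted[3] = rus$wal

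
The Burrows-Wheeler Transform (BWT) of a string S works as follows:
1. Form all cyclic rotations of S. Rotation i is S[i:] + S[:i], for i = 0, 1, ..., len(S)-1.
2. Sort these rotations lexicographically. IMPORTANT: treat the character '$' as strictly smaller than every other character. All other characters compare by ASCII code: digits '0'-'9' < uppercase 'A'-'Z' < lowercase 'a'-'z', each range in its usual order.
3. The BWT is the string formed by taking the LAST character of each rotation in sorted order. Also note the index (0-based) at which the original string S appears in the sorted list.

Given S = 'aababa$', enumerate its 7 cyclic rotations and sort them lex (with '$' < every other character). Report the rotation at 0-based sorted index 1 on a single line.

Answer: a$aabab

Derivation:
All 7 rotations (rotation i = S[i:]+S[:i]):
  rot[0] = aababa$
  rot[1] = ababa$a
  rot[2] = baba$aa
  rot[3] = aba$aab
  rot[4] = ba$aaba
  rot[5] = a$aabab
  rot[6] = $aababa
Sorted (with $ < everything):
  sorted[0] = $aababa
  sorted[1] = a$aabab
  sorted[2] = aababa$
  sorted[3] = aba$aab
  sorted[4] = ababa$a
  sorted[5] = ba$aaba
  sorted[6] = baba$aa
sorted[1] = a$aabab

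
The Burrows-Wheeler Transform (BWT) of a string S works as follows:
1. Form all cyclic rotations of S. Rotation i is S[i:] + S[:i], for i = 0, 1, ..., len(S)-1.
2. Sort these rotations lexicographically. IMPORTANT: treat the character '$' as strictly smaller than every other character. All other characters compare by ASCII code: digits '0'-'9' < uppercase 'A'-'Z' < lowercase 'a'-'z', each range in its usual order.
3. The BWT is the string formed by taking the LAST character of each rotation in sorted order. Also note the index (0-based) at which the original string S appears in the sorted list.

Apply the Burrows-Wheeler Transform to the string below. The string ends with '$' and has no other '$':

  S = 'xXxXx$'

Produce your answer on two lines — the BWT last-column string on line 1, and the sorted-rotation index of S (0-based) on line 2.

All 6 rotations (rotation i = S[i:]+S[:i]):
  rot[0] = xXxXx$
  rot[1] = XxXx$x
  rot[2] = xXx$xX
  rot[3] = Xx$xXx
  rot[4] = x$xXxX
  rot[5] = $xXxXx
Sorted (with $ < everything):
  sorted[0] = $xXxXx  (last char: 'x')
  sorted[1] = Xx$xXx  (last char: 'x')
  sorted[2] = XxXx$x  (last char: 'x')
  sorted[3] = x$xXxX  (last char: 'X')
  sorted[4] = xXx$xX  (last char: 'X')
  sorted[5] = xXxXx$  (last char: '$')
Last column: xxxXX$
Original string S is at sorted index 5

Answer: xxxXX$
5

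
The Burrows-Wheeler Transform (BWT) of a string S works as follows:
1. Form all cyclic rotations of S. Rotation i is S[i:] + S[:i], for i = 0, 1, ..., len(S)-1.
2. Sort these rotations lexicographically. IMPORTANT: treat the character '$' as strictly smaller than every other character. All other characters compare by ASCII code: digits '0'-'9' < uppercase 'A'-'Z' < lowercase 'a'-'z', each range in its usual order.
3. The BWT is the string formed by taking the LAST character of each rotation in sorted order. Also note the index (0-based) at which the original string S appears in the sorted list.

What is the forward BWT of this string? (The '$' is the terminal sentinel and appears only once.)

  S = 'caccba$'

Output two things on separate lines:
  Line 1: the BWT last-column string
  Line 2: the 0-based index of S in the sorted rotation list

All 7 rotations (rotation i = S[i:]+S[:i]):
  rot[0] = caccba$
  rot[1] = accba$c
  rot[2] = ccba$ca
  rot[3] = cba$cac
  rot[4] = ba$cacc
  rot[5] = a$caccb
  rot[6] = $caccba
Sorted (with $ < everything):
  sorted[0] = $caccba  (last char: 'a')
  sorted[1] = a$caccb  (last char: 'b')
  sorted[2] = accba$c  (last char: 'c')
  sorted[3] = ba$cacc  (last char: 'c')
  sorted[4] = caccba$  (last char: '$')
  sorted[5] = cba$cac  (last char: 'c')
  sorted[6] = ccba$ca  (last char: 'a')
Last column: abcc$ca
Original string S is at sorted index 4

Answer: abcc$ca
4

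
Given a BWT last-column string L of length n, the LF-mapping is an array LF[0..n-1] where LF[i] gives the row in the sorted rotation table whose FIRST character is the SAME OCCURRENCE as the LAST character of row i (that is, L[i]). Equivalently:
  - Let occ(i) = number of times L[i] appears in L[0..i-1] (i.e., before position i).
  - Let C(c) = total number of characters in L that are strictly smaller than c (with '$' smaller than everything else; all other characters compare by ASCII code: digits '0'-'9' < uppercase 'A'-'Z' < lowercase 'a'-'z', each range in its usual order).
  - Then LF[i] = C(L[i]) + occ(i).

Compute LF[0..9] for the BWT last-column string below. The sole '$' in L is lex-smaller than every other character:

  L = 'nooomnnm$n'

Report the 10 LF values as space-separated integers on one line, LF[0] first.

Answer: 3 7 8 9 1 4 5 2 0 6

Derivation:
Char counts: '$':1, 'm':2, 'n':4, 'o':3
C (first-col start): C('$')=0, C('m')=1, C('n')=3, C('o')=7
L[0]='n': occ=0, LF[0]=C('n')+0=3+0=3
L[1]='o': occ=0, LF[1]=C('o')+0=7+0=7
L[2]='o': occ=1, LF[2]=C('o')+1=7+1=8
L[3]='o': occ=2, LF[3]=C('o')+2=7+2=9
L[4]='m': occ=0, LF[4]=C('m')+0=1+0=1
L[5]='n': occ=1, LF[5]=C('n')+1=3+1=4
L[6]='n': occ=2, LF[6]=C('n')+2=3+2=5
L[7]='m': occ=1, LF[7]=C('m')+1=1+1=2
L[8]='$': occ=0, LF[8]=C('$')+0=0+0=0
L[9]='n': occ=3, LF[9]=C('n')+3=3+3=6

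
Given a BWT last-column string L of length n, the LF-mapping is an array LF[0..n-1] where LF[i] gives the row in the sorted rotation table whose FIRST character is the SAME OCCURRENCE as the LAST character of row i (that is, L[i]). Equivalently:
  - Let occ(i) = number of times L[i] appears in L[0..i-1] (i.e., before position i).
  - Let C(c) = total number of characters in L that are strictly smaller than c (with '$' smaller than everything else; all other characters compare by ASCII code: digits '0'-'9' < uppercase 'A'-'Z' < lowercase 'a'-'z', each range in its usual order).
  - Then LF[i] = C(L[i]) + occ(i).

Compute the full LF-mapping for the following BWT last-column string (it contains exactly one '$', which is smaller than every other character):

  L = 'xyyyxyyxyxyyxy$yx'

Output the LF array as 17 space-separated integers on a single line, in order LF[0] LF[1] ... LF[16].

Answer: 1 7 8 9 2 10 11 3 12 4 13 14 5 15 0 16 6

Derivation:
Char counts: '$':1, 'x':6, 'y':10
C (first-col start): C('$')=0, C('x')=1, C('y')=7
L[0]='x': occ=0, LF[0]=C('x')+0=1+0=1
L[1]='y': occ=0, LF[1]=C('y')+0=7+0=7
L[2]='y': occ=1, LF[2]=C('y')+1=7+1=8
L[3]='y': occ=2, LF[3]=C('y')+2=7+2=9
L[4]='x': occ=1, LF[4]=C('x')+1=1+1=2
L[5]='y': occ=3, LF[5]=C('y')+3=7+3=10
L[6]='y': occ=4, LF[6]=C('y')+4=7+4=11
L[7]='x': occ=2, LF[7]=C('x')+2=1+2=3
L[8]='y': occ=5, LF[8]=C('y')+5=7+5=12
L[9]='x': occ=3, LF[9]=C('x')+3=1+3=4
L[10]='y': occ=6, LF[10]=C('y')+6=7+6=13
L[11]='y': occ=7, LF[11]=C('y')+7=7+7=14
L[12]='x': occ=4, LF[12]=C('x')+4=1+4=5
L[13]='y': occ=8, LF[13]=C('y')+8=7+8=15
L[14]='$': occ=0, LF[14]=C('$')+0=0+0=0
L[15]='y': occ=9, LF[15]=C('y')+9=7+9=16
L[16]='x': occ=5, LF[16]=C('x')+5=1+5=6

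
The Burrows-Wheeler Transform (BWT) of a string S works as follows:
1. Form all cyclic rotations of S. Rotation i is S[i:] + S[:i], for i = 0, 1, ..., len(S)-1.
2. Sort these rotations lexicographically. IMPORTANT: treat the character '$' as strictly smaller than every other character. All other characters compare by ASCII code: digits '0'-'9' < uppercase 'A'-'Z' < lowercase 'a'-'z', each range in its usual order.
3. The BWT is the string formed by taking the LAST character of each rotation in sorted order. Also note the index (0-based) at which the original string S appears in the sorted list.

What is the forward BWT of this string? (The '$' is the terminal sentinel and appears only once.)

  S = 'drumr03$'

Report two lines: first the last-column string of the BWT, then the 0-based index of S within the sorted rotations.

All 8 rotations (rotation i = S[i:]+S[:i]):
  rot[0] = drumr03$
  rot[1] = rumr03$d
  rot[2] = umr03$dr
  rot[3] = mr03$dru
  rot[4] = r03$drum
  rot[5] = 03$drumr
  rot[6] = 3$drumr0
  rot[7] = $drumr03
Sorted (with $ < everything):
  sorted[0] = $drumr03  (last char: '3')
  sorted[1] = 03$drumr  (last char: 'r')
  sorted[2] = 3$drumr0  (last char: '0')
  sorted[3] = drumr03$  (last char: '$')
  sorted[4] = mr03$dru  (last char: 'u')
  sorted[5] = r03$drum  (last char: 'm')
  sorted[6] = rumr03$d  (last char: 'd')
  sorted[7] = umr03$dr  (last char: 'r')
Last column: 3r0$umdr
Original string S is at sorted index 3

Answer: 3r0$umdr
3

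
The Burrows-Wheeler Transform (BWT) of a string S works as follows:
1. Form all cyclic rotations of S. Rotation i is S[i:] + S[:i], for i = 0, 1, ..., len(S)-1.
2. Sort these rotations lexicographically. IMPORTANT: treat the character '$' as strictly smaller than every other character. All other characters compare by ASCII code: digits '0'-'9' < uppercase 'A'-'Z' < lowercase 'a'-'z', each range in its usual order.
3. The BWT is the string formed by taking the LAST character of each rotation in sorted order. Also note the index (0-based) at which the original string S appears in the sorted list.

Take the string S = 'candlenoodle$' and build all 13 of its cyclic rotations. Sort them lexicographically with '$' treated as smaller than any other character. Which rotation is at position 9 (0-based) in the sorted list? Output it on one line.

All 13 rotations (rotation i = S[i:]+S[:i]):
  rot[0] = candlenoodle$
  rot[1] = andlenoodle$c
  rot[2] = ndlenoodle$ca
  rot[3] = dlenoodle$can
  rot[4] = lenoodle$cand
  rot[5] = enoodle$candl
  rot[6] = noodle$candle
  rot[7] = oodle$candlen
  rot[8] = odle$candleno
  rot[9] = dle$candlenoo
  rot[10] = le$candlenood
  rot[11] = e$candlenoodl
  rot[12] = $candlenoodle
Sorted (with $ < everything):
  sorted[0] = $candlenoodle
  sorted[1] = andlenoodle$c
  sorted[2] = candlenoodle$
  sorted[3] = dle$candlenoo
  sorted[4] = dlenoodle$can
  sorted[5] = e$candlenoodl
  sorted[6] = enoodle$candl
  sorted[7] = le$candlenood
  sorted[8] = lenoodle$cand
  sorted[9] = ndlenoodle$ca
  sorted[10] = noodle$candle
  sorted[11] = odle$candleno
  sorted[12] = oodle$candlen
sorted[9] = ndlenoodle$ca

Answer: ndlenoodle$ca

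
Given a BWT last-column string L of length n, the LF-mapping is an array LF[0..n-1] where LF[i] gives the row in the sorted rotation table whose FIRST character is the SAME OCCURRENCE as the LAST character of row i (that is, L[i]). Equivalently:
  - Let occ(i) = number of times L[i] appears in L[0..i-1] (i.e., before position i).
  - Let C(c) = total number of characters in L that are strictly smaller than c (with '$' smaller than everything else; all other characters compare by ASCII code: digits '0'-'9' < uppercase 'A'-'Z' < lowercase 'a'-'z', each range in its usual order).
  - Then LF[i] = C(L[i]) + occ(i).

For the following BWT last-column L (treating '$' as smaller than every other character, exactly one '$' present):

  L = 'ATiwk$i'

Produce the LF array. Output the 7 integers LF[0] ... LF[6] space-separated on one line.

Answer: 1 2 3 6 5 0 4

Derivation:
Char counts: '$':1, 'A':1, 'T':1, 'i':2, 'k':1, 'w':1
C (first-col start): C('$')=0, C('A')=1, C('T')=2, C('i')=3, C('k')=5, C('w')=6
L[0]='A': occ=0, LF[0]=C('A')+0=1+0=1
L[1]='T': occ=0, LF[1]=C('T')+0=2+0=2
L[2]='i': occ=0, LF[2]=C('i')+0=3+0=3
L[3]='w': occ=0, LF[3]=C('w')+0=6+0=6
L[4]='k': occ=0, LF[4]=C('k')+0=5+0=5
L[5]='$': occ=0, LF[5]=C('$')+0=0+0=0
L[6]='i': occ=1, LF[6]=C('i')+1=3+1=4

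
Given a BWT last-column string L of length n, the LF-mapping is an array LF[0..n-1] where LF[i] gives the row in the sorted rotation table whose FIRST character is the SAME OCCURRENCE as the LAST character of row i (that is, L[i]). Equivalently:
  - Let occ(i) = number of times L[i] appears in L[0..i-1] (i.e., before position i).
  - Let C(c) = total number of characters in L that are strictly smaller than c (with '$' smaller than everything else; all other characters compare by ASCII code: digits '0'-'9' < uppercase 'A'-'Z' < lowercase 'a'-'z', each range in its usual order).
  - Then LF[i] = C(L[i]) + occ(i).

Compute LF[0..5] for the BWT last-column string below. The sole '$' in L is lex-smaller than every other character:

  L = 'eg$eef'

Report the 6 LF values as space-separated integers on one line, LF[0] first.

Answer: 1 5 0 2 3 4

Derivation:
Char counts: '$':1, 'e':3, 'f':1, 'g':1
C (first-col start): C('$')=0, C('e')=1, C('f')=4, C('g')=5
L[0]='e': occ=0, LF[0]=C('e')+0=1+0=1
L[1]='g': occ=0, LF[1]=C('g')+0=5+0=5
L[2]='$': occ=0, LF[2]=C('$')+0=0+0=0
L[3]='e': occ=1, LF[3]=C('e')+1=1+1=2
L[4]='e': occ=2, LF[4]=C('e')+2=1+2=3
L[5]='f': occ=0, LF[5]=C('f')+0=4+0=4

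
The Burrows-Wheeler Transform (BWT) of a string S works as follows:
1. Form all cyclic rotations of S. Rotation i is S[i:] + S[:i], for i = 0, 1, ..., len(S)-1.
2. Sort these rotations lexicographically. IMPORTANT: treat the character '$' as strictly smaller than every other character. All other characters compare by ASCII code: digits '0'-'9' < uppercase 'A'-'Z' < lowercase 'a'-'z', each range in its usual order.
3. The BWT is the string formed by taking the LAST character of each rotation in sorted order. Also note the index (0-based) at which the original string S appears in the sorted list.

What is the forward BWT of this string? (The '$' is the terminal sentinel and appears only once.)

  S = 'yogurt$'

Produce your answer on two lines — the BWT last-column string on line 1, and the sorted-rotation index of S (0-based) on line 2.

All 7 rotations (rotation i = S[i:]+S[:i]):
  rot[0] = yogurt$
  rot[1] = ogurt$y
  rot[2] = gurt$yo
  rot[3] = urt$yog
  rot[4] = rt$yogu
  rot[5] = t$yogur
  rot[6] = $yogurt
Sorted (with $ < everything):
  sorted[0] = $yogurt  (last char: 't')
  sorted[1] = gurt$yo  (last char: 'o')
  sorted[2] = ogurt$y  (last char: 'y')
  sorted[3] = rt$yogu  (last char: 'u')
  sorted[4] = t$yogur  (last char: 'r')
  sorted[5] = urt$yog  (last char: 'g')
  sorted[6] = yogurt$  (last char: '$')
Last column: toyurg$
Original string S is at sorted index 6

Answer: toyurg$
6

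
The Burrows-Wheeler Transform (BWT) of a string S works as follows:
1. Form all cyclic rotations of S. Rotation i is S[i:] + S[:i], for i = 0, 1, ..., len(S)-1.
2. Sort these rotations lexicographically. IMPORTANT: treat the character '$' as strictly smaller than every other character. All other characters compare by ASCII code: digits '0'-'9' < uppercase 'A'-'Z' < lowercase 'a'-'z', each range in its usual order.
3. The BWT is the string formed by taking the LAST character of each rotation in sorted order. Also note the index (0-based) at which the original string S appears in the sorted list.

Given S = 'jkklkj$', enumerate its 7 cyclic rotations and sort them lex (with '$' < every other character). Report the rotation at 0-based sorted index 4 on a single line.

Answer: kklkj$j

Derivation:
All 7 rotations (rotation i = S[i:]+S[:i]):
  rot[0] = jkklkj$
  rot[1] = kklkj$j
  rot[2] = klkj$jk
  rot[3] = lkj$jkk
  rot[4] = kj$jkkl
  rot[5] = j$jkklk
  rot[6] = $jkklkj
Sorted (with $ < everything):
  sorted[0] = $jkklkj
  sorted[1] = j$jkklk
  sorted[2] = jkklkj$
  sorted[3] = kj$jkkl
  sorted[4] = kklkj$j
  sorted[5] = klkj$jk
  sorted[6] = lkj$jkk
sorted[4] = kklkj$j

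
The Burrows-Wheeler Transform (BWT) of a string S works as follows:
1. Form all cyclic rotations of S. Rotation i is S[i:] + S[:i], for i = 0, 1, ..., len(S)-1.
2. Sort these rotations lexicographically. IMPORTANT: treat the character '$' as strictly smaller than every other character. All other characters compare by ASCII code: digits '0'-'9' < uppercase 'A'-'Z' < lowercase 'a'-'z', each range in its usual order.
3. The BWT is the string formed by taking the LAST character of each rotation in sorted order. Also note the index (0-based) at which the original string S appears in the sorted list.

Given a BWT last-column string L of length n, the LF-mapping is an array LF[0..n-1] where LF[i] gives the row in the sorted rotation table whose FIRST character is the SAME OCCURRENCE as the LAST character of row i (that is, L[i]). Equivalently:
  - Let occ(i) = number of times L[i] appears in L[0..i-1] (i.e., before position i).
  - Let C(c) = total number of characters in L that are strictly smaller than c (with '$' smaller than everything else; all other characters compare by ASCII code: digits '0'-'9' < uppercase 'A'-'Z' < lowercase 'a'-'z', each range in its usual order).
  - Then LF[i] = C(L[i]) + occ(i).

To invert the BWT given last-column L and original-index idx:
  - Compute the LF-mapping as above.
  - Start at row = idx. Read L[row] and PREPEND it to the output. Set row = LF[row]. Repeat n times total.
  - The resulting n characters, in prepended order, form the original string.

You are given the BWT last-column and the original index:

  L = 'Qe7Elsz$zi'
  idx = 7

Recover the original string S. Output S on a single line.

Answer: sizzle7EQ$

Derivation:
LF mapping: 3 4 1 2 6 7 8 0 9 5
Walk LF starting at row 7, prepending L[row]:
  step 1: row=7, L[7]='$', prepend. Next row=LF[7]=0
  step 2: row=0, L[0]='Q', prepend. Next row=LF[0]=3
  step 3: row=3, L[3]='E', prepend. Next row=LF[3]=2
  step 4: row=2, L[2]='7', prepend. Next row=LF[2]=1
  step 5: row=1, L[1]='e', prepend. Next row=LF[1]=4
  step 6: row=4, L[4]='l', prepend. Next row=LF[4]=6
  step 7: row=6, L[6]='z', prepend. Next row=LF[6]=8
  step 8: row=8, L[8]='z', prepend. Next row=LF[8]=9
  step 9: row=9, L[9]='i', prepend. Next row=LF[9]=5
  step 10: row=5, L[5]='s', prepend. Next row=LF[5]=7
Reversed output: sizzle7EQ$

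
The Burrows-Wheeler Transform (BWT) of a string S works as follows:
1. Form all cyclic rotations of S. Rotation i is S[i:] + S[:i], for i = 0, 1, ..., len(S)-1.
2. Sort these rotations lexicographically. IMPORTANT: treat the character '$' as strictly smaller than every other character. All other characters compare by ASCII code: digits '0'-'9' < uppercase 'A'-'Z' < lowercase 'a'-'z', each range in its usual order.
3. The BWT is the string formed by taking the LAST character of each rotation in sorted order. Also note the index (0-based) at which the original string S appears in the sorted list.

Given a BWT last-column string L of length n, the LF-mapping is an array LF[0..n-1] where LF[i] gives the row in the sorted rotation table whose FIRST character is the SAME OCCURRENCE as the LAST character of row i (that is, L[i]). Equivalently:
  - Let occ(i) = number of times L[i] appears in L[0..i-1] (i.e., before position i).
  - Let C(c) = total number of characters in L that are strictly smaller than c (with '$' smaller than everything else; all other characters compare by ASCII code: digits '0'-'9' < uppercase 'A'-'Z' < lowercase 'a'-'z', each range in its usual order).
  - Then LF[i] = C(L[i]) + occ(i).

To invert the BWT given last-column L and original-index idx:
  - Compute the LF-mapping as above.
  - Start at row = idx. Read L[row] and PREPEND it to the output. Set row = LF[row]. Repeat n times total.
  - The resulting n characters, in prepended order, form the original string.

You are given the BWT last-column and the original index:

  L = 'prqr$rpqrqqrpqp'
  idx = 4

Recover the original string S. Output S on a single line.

Answer: prrprqpqqqrqrp$

Derivation:
LF mapping: 1 10 5 11 0 12 2 6 13 7 8 14 3 9 4
Walk LF starting at row 4, prepending L[row]:
  step 1: row=4, L[4]='$', prepend. Next row=LF[4]=0
  step 2: row=0, L[0]='p', prepend. Next row=LF[0]=1
  step 3: row=1, L[1]='r', prepend. Next row=LF[1]=10
  step 4: row=10, L[10]='q', prepend. Next row=LF[10]=8
  step 5: row=8, L[8]='r', prepend. Next row=LF[8]=13
  step 6: row=13, L[13]='q', prepend. Next row=LF[13]=9
  step 7: row=9, L[9]='q', prepend. Next row=LF[9]=7
  step 8: row=7, L[7]='q', prepend. Next row=LF[7]=6
  step 9: row=6, L[6]='p', prepend. Next row=LF[6]=2
  step 10: row=2, L[2]='q', prepend. Next row=LF[2]=5
  step 11: row=5, L[5]='r', prepend. Next row=LF[5]=12
  step 12: row=12, L[12]='p', prepend. Next row=LF[12]=3
  step 13: row=3, L[3]='r', prepend. Next row=LF[3]=11
  step 14: row=11, L[11]='r', prepend. Next row=LF[11]=14
  step 15: row=14, L[14]='p', prepend. Next row=LF[14]=4
Reversed output: prrprqpqqqrqrp$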